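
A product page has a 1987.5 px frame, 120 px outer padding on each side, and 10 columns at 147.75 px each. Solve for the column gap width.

30 px

Content width = 1987.5 − 2·120 = 1747.5 px.
10 columns take 10·147.75 = 1477.5 px; remaining 270 splits into 9 column gaps.
g = 270 / 9 = 30 px.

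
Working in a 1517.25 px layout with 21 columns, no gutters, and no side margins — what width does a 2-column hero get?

With no gutters, each column is 1517.25/21 = 72.25 px.
2-column span = 2·72.25 = 144.5 px.

144.5 px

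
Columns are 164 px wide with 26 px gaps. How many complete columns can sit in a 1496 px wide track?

Each extra column adds 164 + 26 = 190 px.
(1496 + 26) / 190 = 8.01, so 8 columns fit.

8 columns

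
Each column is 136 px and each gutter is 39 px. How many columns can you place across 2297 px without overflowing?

13 columns: 13·136 + 12·39 = 2236 px ≤ 2297.
14 columns: 2411 px > 2297. So 13.

13 columns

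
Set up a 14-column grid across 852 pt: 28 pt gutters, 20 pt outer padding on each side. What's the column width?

Take off 40 pt of margins, leaving 812 pt.
Subtracting 13 gutters of 28 leaves 448 for 14 columns, so c = 32 pt.

32 pt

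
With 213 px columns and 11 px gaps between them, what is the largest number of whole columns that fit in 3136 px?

k columns need k·213 + (k−1)·11 = k·224 − 11.
k·224 − 11 ≤ 3136 → k ≤ 3147 / 224 ≈ 14.05, so k = 14.

14 columns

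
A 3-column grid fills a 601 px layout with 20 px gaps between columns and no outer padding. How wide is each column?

187 px

3 columns + 2 gaps: 3c + 2·20 = 601.
3c = 601 − 40 = 561, so c = 187 px.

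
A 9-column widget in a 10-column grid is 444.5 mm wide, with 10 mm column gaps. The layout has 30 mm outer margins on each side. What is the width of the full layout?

9 columns + 8 column gaps: 9c + 8·10 = 444.5.
9c = 444.5 − 80 = 364.5, so c = 40.5 mm.
Layout = 2·30 + 10·40.5 + 9·10 = 60 + 405 + 90 = 555 mm.

555 mm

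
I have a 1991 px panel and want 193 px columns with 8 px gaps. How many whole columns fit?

Each extra column adds 193 + 8 = 201 px.
(1991 + 8) / 201 = 9.95, so 9 columns fit.

9 columns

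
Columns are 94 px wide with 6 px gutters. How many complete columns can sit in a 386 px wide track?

3 columns

k columns need k·94 + (k−1)·6 = k·100 − 6.
k·100 − 6 ≤ 386 → k ≤ 392 / 100 ≈ 3.92, so k = 3.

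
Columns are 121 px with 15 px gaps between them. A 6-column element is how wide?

Span of 6: 6·121 + 5·15 = 726 + 75 = 801 px.

801 px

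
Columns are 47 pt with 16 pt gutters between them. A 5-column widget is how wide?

299 pt

5-column span = 5·47 + 4·16 = 299 pt.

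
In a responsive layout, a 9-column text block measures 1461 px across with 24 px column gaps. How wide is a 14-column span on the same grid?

9c + 8·24 = 1461 → 9c = 1269 → c = 141 px.
Span of 14: 14·141 + 13·24 = 1974 + 312 = 2286 px.

2286 px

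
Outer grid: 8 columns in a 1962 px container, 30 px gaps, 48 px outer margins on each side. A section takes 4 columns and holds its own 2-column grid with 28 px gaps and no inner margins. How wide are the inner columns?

445 px

Subtract both margins: 1962 − 2·48 = 1866 px.
Subtracting 7 gaps of 30 leaves 1656 for 8 columns, so c = 207 px.
Span of 4: 4·207 + 3·30 = 828 + 90 = 918 px.
Subtracting 1 gap of 28 leaves 890 for 2 columns, so d = 445 px.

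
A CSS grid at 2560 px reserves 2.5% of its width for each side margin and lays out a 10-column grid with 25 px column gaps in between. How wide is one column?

220.7 px

Each margin = 2.5% of 2560 = 64 px; content = 2560 − 2·64 = 2432 px.
Subtracting 9 column gaps of 25 leaves 2207 for 10 columns, so c = 220.7 px.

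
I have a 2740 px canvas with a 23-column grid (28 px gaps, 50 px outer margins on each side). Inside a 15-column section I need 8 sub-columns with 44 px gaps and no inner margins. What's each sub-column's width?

175.5 px

Inside the margins: 2740 − 100 = 2640 px.
Subtracting 22 gaps of 28 leaves 2024 for 23 columns, so c = 88 px.
Span of 15: 15·88 + 14·28 = 1320 + 392 = 1712 px.
8 columns + 7 gaps: 8d + 7·44 = 1712.
8d = 1712 − 308 = 1404, so d = 175.5 px.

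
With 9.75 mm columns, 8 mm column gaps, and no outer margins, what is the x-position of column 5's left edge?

71 mm

Before column 5: 4 columns + 4 column gaps.
Offset = 4·(9.75 + 8) = 4·17.75 = 71 mm.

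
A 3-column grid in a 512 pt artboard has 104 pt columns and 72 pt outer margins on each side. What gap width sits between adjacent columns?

Take off 144 pt of margins, leaving 368 pt.
3·104 + 2g = 368 → 2g = 56 → g = 28 pt.

28 pt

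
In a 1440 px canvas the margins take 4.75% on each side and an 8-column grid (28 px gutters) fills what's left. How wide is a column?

Margins: 4.75% × 1440 = 68.4 px each, so content = 1440 − 136.8 = 1303.2 px.
1303.2 − 7·28 = 1107.2; ÷8 gives c = 138.4 px.

138.4 px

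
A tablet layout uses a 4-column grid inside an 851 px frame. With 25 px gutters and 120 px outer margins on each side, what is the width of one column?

Content width = 851 − 2·120 = 611 px.
4c + 3·25 = 611 → 4c = 536 → c = 134 px.

134 px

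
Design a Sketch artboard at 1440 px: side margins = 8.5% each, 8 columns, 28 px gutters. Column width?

124.9 px

Each margin = 8.5% of 1440 = 122.4 px; content = 1440 − 2·122.4 = 1195.2 px.
8c + 7·28 = 1195.2 → 8c = 999.2 → c = 124.9 px.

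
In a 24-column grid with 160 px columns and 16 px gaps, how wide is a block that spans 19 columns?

Span of 19: 19·160 + 18·16 = 3040 + 288 = 3328 px.

3328 px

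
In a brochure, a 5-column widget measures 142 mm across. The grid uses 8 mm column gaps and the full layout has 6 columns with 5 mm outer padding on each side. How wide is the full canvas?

182 mm

5c + 4·8 = 142 → 5c = 110 → c = 22 mm.
Total width: 2·5 + 6·22 + 5·8 = 182 mm.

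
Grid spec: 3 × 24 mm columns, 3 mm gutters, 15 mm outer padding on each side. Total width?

108 mm

Total width: 2·15 + 3·24 + 2·3 = 108 mm.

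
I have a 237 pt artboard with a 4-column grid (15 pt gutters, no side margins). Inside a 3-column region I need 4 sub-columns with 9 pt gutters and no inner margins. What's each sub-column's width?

36.75 pt

4c + 3·15 = 237 → 4c = 192 → c = 48 pt.
Span of 3: 3·48 + 2·15 = 144 + 30 = 174 pt.
174 − 3·9 = 147; ÷4 gives d = 36.75 pt.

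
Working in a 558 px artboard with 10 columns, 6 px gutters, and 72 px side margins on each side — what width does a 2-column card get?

78 px

Content width = 558 − 2·72 = 414 px.
Subtracting 9 gutters of 6 leaves 360 for 10 columns, so c = 36 px.
2 columns plus 1 gutter: 72 + 6 = 78 px.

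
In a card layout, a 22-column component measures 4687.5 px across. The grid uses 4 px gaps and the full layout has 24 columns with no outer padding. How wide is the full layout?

22 columns + 21 gaps: 22c + 21·4 = 4687.5.
22c = 4687.5 − 84 = 4603.5, so c = 209.25 px.
Total width: 24·209.25 + 23·4 = 5114 px.

5114 px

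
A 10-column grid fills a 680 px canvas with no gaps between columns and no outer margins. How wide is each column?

68 px

10c = 680 → c = 68 px.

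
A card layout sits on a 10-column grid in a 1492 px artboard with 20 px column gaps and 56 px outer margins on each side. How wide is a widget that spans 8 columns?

Subtract both margins: 1492 − 2·56 = 1380 px.
10 columns + 9 column gaps: 10c + 9·20 = 1380.
10c = 1380 − 180 = 1200, so c = 120 px.
8 columns plus 7 column gaps: 960 + 140 = 1100 px.

1100 px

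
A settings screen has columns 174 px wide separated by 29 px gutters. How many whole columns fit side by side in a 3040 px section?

15 columns

15 columns: 15·174 + 14·29 = 3016 px ≤ 3040.
16 columns: 3219 px > 3040. So 15.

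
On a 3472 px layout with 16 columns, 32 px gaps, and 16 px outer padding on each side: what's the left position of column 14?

2837 px

Take off 32 px of margins, leaving 3440 px.
3440 − 15·32 = 2960; ÷16 gives c = 185 px.
Each column+gutter stride is 217 px; 13 of them past the 16 px margin is 16 + 2821 = 2837 px.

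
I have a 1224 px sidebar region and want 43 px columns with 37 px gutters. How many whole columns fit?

15 columns

Each extra column adds 43 + 37 = 80 px.
(1224 + 37) / 80 = 15.76, so 15 columns fit.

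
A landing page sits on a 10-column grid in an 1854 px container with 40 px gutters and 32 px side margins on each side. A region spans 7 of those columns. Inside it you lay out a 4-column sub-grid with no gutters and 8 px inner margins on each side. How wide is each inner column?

Take off 64 px of margins, leaving 1790 px.
10 columns + 9 gutters: 10c + 9·40 = 1790.
10c = 1790 − 360 = 1430, so c = 143 px.
7 columns plus 6 gutters: 1001 + 240 = 1241 px.
Inner content = 1241 − 2·8 = 1225 px.
1225 / 4 = 306.25 px per column.

306.25 px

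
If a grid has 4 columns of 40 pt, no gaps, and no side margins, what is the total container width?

Container = 4·40 = 160 = 160 pt.

160 pt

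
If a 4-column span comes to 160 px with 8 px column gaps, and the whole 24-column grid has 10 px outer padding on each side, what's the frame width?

4 columns + 3 column gaps: 4c + 3·8 = 160.
4c = 160 − 24 = 136, so c = 34 px.
Frame = 2·10 + 24·34 + 23·8 = 20 + 816 + 184 = 1020 px.

1020 px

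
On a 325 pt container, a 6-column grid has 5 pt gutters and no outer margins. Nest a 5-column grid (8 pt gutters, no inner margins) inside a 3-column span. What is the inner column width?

6 columns + 5 gutters: 6c + 5·5 = 325.
6c = 325 − 25 = 300, so c = 50 pt.
3-column span = 3·50 + 2·5 = 160 pt.
5 columns + 4 gutters: 5d + 4·8 = 160.
5d = 160 − 32 = 128, so d = 25.6 pt.

25.6 pt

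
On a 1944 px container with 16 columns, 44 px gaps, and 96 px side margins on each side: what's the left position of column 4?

Inside the margins: 1944 − 192 = 1752 px.
1752 − 15·44 = 1092; ÷16 gives c = 68.25 px.
Before column 4: the margin + 3 columns + 3 gaps.
Offset = 96 + 3·(68.25 + 44) = 96 + 336.75 = 432.75 px.

432.75 px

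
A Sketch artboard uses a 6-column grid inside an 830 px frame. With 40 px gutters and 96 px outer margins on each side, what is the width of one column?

Inside the margins: 830 − 192 = 638 px.
Subtracting 5 gutters of 40 leaves 438 for 6 columns, so c = 73 px.

73 px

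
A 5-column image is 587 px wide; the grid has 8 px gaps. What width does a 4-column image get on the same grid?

587 − 4·8 = 555; ÷5 gives c = 111 px.
Span of 4: 4·111 + 3·8 = 444 + 24 = 468 px.

468 px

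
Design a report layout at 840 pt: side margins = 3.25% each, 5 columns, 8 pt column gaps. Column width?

150.68 pt

840 × (1 − 2·3.25%) = 840 × 93.5% = 785.4 pt for the columns.
Subtracting 4 column gaps of 8 leaves 753.4 for 5 columns, so c = 150.68 pt.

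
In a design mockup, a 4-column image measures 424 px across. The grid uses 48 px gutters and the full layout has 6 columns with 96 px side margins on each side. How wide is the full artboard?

424 − 3·48 = 280; ÷4 gives c = 70 px.
Adding margins, columns and gutters: 192 + 420 + 240 = 852 px.

852 px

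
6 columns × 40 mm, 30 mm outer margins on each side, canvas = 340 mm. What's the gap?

Content width = 340 − 2·30 = 280 mm.
6 columns take 6·40 = 240 mm; remaining 40 splits into 5 gaps.
g = 40 / 5 = 8 mm.

8 mm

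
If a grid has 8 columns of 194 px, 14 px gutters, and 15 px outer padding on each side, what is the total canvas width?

1680 px

Adding margins, columns and gutters: 30 + 1552 + 98 = 1680 px.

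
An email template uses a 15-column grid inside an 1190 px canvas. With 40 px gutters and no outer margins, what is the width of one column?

Subtracting 14 gutters of 40 leaves 630 for 15 columns, so c = 42 px.

42 px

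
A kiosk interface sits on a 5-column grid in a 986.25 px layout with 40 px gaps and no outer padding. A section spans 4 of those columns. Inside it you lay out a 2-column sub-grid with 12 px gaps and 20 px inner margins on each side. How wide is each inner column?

364.5 px

986.25 − 4·40 = 826.25; ÷5 gives c = 165.25 px.
4 columns plus 3 gaps: 661 + 120 = 781 px.
Inner content = 781 − 2·20 = 741 px.
741 − 1·12 = 729; ÷2 gives d = 364.5 px.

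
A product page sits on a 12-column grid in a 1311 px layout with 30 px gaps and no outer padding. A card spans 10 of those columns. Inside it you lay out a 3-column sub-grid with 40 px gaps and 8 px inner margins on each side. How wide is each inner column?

330.5 px

12c + 11·30 = 1311 → 12c = 981 → c = 81.75 px.
10 columns plus 9 gaps: 817.5 + 270 = 1087.5 px.
Inner content = 1087.5 − 2·8 = 1071.5 px.
Subtracting 2 gaps of 40 leaves 991.5 for 3 columns, so d = 330.5 px.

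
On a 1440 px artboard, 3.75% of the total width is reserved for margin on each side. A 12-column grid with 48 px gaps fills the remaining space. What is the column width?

Margins: 3.75% × 1440 = 54 px each, so content = 1440 − 108 = 1332 px.
1332 − 11·48 = 804; ÷12 gives c = 67 px.

67 px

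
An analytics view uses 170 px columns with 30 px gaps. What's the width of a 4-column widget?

4-column span = 4·170 + 3·30 = 770 px.

770 px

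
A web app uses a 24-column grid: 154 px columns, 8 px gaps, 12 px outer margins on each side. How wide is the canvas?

Total width: 2·12 + 24·154 + 23·8 = 3904 px.

3904 px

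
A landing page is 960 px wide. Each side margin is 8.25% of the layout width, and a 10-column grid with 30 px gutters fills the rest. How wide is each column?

960 × (1 − 2·8.25%) = 960 × 83.5% = 801.6 px for the columns.
10 columns + 9 gutters: 10c + 9·30 = 801.6.
10c = 801.6 − 270 = 531.6, so c = 53.16 px.

53.16 px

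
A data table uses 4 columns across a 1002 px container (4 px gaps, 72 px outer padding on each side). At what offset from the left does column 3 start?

503 px

Inside the margins: 1002 − 144 = 858 px.
Subtracting 3 gaps of 4 leaves 846 for 4 columns, so c = 211.5 px.
Each column+gutter stride is 215.5 px; 2 of them past the 72 px margin is 72 + 431 = 503 px.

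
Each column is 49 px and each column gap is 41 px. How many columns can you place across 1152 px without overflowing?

13 columns: 13·49 + 12·41 = 1129 px ≤ 1152.
14 columns: 1219 px > 1152. So 13.

13 columns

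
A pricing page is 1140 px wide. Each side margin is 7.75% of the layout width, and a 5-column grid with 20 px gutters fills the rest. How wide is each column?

Each margin = 7.75% of 1140 = 88.35 px; content = 1140 − 2·88.35 = 963.3 px.
5c + 4·20 = 963.3 → 5c = 883.3 → c = 176.66 px.

176.66 px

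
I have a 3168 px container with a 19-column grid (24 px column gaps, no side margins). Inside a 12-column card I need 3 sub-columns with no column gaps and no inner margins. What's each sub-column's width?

664 px

3168 − 18·24 = 2736; ÷19 gives c = 144 px.
12 columns plus 11 column gaps: 1728 + 264 = 1992 px.
3d = 1992 → d = 664 px.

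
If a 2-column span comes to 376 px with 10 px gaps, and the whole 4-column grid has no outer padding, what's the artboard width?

762 px

376 − 1·10 = 366; ÷2 gives c = 183 px.
Artboard = 4·183 + 3·10 = 732 + 30 = 762 px.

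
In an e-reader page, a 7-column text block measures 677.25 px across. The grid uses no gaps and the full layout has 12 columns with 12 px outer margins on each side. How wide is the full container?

1185 px

677.25 / 7 = 96.75 px per column.
Container = 2·12 + 12·96.75 = 24 + 1161 = 1185 px.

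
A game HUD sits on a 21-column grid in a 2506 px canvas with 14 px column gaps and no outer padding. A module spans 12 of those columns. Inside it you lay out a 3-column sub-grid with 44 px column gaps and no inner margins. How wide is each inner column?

446 px

Subtracting 20 column gaps of 14 leaves 2226 for 21 columns, so c = 106 px.
12 columns plus 11 column gaps: 1272 + 154 = 1426 px.
3 columns + 2 column gaps: 3d + 2·44 = 1426.
3d = 1426 − 88 = 1338, so d = 446 px.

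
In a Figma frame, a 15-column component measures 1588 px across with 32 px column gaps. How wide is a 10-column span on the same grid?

1048 px

15c + 14·32 = 1588 → 15c = 1140 → c = 76 px.
10-column span = 10·76 + 9·32 = 1048 px.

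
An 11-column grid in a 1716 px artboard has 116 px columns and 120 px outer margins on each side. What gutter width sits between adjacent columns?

20 px

Take off 240 px of margins, leaving 1476 px.
11 columns take 11·116 = 1276 px; remaining 200 splits into 10 gutters.
g = 200 / 10 = 20 px.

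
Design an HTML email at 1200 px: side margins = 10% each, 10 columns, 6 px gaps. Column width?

1200 × (1 − 2·10%) = 1200 × 80% = 960 px for the columns.
Subtracting 9 gaps of 6 leaves 906 for 10 columns, so c = 90.6 px.

90.6 px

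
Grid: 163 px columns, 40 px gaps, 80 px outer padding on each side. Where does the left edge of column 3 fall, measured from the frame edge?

486 px

Each column+gutter stride is 203 px; 2 of them past the 80 px margin is 80 + 406 = 486 px.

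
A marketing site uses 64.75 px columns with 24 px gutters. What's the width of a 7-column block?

7-column span = 7·64.75 + 6·24 = 597.25 px.

597.25 px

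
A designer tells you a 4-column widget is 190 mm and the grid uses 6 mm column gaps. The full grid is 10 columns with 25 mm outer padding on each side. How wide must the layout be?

534 mm

Subtracting 3 column gaps of 6 leaves 172 for 4 columns, so c = 43 mm.
Layout = 2·25 + 10·43 + 9·6 = 50 + 430 + 54 = 534 mm.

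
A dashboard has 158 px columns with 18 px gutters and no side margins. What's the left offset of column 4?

528 px

No margin, so column 4 starts at 3·(column + gutter) = 3·176 = 528 px.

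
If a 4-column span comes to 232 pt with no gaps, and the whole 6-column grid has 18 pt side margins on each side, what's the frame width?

384 pt

With no gaps, each column is 232/4 = 58 pt.
Frame = 2·18 + 6·58 = 36 + 348 = 384 pt.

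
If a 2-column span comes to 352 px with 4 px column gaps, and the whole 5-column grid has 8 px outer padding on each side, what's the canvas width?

902 px

Subtracting 1 column gap of 4 leaves 348 for 2 columns, so c = 174 px.
Canvas = 2·8 + 5·174 + 4·4 = 16 + 870 + 16 = 902 px.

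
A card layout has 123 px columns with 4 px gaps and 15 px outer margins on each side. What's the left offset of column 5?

523 px

Column 5 starts at margin + 4·(column + gutter) = 15 + 4·127 = 523 px.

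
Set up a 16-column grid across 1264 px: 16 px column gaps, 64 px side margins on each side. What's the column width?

Content width = 1264 − 2·64 = 1136 px.
Subtracting 15 column gaps of 16 leaves 896 for 16 columns, so c = 56 px.

56 px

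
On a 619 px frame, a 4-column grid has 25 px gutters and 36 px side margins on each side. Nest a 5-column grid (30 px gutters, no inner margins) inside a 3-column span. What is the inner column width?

56.8 px

Outer content = 619 − 2·36 = 547 px.
4c + 3·25 = 547 → 4c = 472 → c = 118 px.
3-column span = 3·118 + 2·25 = 404 px.
404 − 4·30 = 284; ÷5 gives d = 56.8 px.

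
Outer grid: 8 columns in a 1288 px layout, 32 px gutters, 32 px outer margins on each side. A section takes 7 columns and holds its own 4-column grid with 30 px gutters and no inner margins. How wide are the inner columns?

Inside the margins: 1288 − 64 = 1224 px.
Subtracting 7 gutters of 32 leaves 1000 for 8 columns, so c = 125 px.
Span of 7: 7·125 + 6·32 = 875 + 192 = 1067 px.
4d + 3·30 = 1067 → 4d = 977 → d = 244.25 px.

244.25 px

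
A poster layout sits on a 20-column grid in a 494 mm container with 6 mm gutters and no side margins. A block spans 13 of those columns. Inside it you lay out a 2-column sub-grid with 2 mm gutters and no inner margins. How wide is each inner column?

494 − 19·6 = 380; ÷20 gives c = 19 mm.
13 columns plus 12 gutters: 247 + 72 = 319 mm.
2 columns + 1 gutter: 2d + 1·2 = 319.
2d = 319 − 2 = 317, so d = 158.5 mm.

158.5 mm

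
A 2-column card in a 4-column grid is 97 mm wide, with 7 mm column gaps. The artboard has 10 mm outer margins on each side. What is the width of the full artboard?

221 mm

Subtracting 1 column gap of 7 leaves 90 for 2 columns, so c = 45 mm.
Total width: 2·10 + 4·45 + 3·7 = 221 mm.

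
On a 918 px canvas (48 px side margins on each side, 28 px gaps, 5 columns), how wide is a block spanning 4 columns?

Subtract both margins: 918 − 2·48 = 822 px.
5c + 4·28 = 822 → 5c = 710 → c = 142 px.
4 columns plus 3 gaps: 568 + 84 = 652 px.

652 px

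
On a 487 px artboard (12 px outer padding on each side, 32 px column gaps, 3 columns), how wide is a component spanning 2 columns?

298 px

Content width = 487 − 2·12 = 463 px.
463 − 2·32 = 399; ÷3 gives c = 133 px.
2 columns plus 1 column gap: 266 + 32 = 298 px.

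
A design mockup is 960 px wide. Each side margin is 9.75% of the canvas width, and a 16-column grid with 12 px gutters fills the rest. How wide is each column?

Each margin = 9.75% of 960 = 93.6 px; content = 960 − 2·93.6 = 772.8 px.
Subtracting 15 gutters of 12 leaves 592.8 for 16 columns, so c = 37.05 px.

37.05 px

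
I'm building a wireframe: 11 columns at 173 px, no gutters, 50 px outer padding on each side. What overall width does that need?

Summing: 100 + 1903 = 2003 px.

2003 px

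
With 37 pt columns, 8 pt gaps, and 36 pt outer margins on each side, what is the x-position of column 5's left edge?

Column 5 starts at margin + 4·(column + gutter) = 36 + 4·45 = 216 pt.

216 pt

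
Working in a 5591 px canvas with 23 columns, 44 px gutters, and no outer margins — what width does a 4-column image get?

5591 − 22·44 = 4623; ÷23 gives c = 201 px.
Span of 4: 4·201 + 3·44 = 804 + 132 = 936 px.

936 px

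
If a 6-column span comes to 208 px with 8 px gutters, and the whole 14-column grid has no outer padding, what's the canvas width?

496 px

6c + 5·8 = 208 → 6c = 168 → c = 28 px.
Canvas = 14·28 + 13·8 = 392 + 104 = 496 px.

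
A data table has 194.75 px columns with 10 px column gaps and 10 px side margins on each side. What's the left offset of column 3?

Each column+gutter stride is 204.75 px; 2 of them past the 10 px margin is 10 + 409.5 = 419.5 px.

419.5 px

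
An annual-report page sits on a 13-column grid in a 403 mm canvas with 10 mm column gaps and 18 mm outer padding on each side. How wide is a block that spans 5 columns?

135 mm

Content width = 403 − 2·18 = 367 mm.
13c + 12·10 = 367 → 13c = 247 → c = 19 mm.
5 columns plus 4 column gaps: 95 + 40 = 135 mm.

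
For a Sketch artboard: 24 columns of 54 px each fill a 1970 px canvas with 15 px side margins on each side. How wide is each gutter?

Inside the margins: 1970 − 30 = 1940 px.
Columns use 1296 px, leaving 644 px across 23 gutters = 28 px each.

28 px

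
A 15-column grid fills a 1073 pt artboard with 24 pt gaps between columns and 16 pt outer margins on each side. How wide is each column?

47 pt

Subtract both margins: 1073 − 2·16 = 1041 pt.
1041 − 14·24 = 705; ÷15 gives c = 47 pt.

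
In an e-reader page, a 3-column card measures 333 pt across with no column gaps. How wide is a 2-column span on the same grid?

333 / 3 = 111 pt per column.
2-column span = 2·111 = 222 pt.

222 pt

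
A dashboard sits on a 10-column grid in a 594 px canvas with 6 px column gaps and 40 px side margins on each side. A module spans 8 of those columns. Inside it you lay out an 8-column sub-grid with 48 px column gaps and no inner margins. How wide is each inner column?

9.25 px

Take off 80 px of margins, leaving 514 px.
Subtracting 9 column gaps of 6 leaves 460 for 10 columns, so c = 46 px.
8-column span = 8·46 + 7·6 = 410 px.
410 − 7·48 = 74; ÷8 gives d = 9.25 px.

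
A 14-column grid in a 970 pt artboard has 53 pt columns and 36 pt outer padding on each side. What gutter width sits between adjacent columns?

Subtract both margins: 970 − 2·36 = 898 pt.
14·53 + 13g = 898 → 13g = 156 → g = 12 pt.

12 pt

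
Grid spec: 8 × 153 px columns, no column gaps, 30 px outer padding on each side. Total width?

Layout = 2·30 + 8·153 = 60 + 1224 = 1284 px.

1284 px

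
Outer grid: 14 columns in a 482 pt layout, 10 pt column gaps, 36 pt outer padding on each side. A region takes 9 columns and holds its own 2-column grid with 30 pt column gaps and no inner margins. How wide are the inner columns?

Take off 72 pt of margins, leaving 410 pt.
410 − 13·10 = 280; ÷14 gives c = 20 pt.
Span of 9: 9·20 + 8·10 = 180 + 80 = 260 pt.
260 − 1·30 = 230; ÷2 gives d = 115 pt.

115 pt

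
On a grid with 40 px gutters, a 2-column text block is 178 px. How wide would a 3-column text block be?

Subtracting 1 gutter of 40 leaves 138 for 2 columns, so c = 69 px.
Span of 3: 3·69 + 2·40 = 207 + 80 = 287 px.

287 px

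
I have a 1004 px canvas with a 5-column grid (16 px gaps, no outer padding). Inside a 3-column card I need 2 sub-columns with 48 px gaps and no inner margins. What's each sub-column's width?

274 px

5c + 4·16 = 1004 → 5c = 940 → c = 188 px.
3-column span = 3·188 + 2·16 = 596 px.
Subtracting 1 gap of 48 leaves 548 for 2 columns, so d = 274 px.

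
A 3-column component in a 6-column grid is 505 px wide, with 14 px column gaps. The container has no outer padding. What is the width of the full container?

3c + 2·14 = 505 → 3c = 477 → c = 159 px.
Total width: 6·159 + 5·14 = 1024 px.

1024 px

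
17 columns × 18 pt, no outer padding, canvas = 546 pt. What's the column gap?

15 pt

Columns use 306 pt, leaving 240 pt across 16 column gaps = 15 pt each.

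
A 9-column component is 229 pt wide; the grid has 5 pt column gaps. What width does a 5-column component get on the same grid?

125 pt

9 columns + 8 column gaps: 9c + 8·5 = 229.
9c = 229 − 40 = 189, so c = 21 pt.
5-column span = 5·21 + 4·5 = 125 pt.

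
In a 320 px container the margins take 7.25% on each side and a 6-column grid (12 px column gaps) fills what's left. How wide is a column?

Margins: 7.25% × 320 = 23.2 px each, so content = 320 − 46.4 = 273.6 px.
6 columns + 5 column gaps: 6c + 5·12 = 273.6.
6c = 273.6 − 60 = 213.6, so c = 35.6 px.

35.6 px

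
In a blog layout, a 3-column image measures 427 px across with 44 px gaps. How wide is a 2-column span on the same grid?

427 − 2·44 = 339; ÷3 gives c = 113 px.
2 columns plus 1 gap: 226 + 44 = 270 px.

270 px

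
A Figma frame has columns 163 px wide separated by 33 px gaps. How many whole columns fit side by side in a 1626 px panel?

Each extra column adds 163 + 33 = 196 px.
(1626 + 33) / 196 = 8.46, so 8 columns fit.

8 columns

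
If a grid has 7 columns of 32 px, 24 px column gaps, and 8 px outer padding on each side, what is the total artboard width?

Total width: 2·8 + 7·32 + 6·24 = 384 px.

384 px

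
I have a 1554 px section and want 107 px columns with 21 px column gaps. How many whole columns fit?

12 columns: 12·107 + 11·21 = 1515 px ≤ 1554.
13 columns: 1643 px > 1554. So 12.

12 columns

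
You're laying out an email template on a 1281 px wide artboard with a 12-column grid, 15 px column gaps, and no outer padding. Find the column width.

93 px

12 columns + 11 column gaps: 12c + 11·15 = 1281.
12c = 1281 − 165 = 1116, so c = 93 px.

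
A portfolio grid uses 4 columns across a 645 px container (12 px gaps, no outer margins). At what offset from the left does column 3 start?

4c + 3·12 = 645 → 4c = 609 → c = 152.25 px.
No margin, so column 3 starts at 2·(column + gutter) = 2·164.25 = 328.5 px.

328.5 px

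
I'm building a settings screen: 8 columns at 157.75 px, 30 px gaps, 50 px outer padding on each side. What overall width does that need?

1572 px

Total width: 2·50 + 8·157.75 + 7·30 = 1572 px.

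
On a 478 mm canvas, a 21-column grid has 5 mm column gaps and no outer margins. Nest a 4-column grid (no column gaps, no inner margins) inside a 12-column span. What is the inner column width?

Subtracting 20 column gaps of 5 leaves 378 for 21 columns, so c = 18 mm.
Span of 12: 12·18 + 11·5 = 216 + 55 = 271 mm.
271 / 4 = 67.75 mm per column.

67.75 mm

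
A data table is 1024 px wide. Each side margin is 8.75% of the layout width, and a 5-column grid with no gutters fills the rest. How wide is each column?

168.96 px

1024 × (1 − 2·8.75%) = 1024 × 82.5% = 844.8 px for the columns.
5c = 844.8 → c = 168.96 px.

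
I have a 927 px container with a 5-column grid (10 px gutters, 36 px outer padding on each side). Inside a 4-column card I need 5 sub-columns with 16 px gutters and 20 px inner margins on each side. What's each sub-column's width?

115.6 px

Outer content = 927 − 2·36 = 855 px.
Subtracting 4 gutters of 10 leaves 815 for 5 columns, so c = 163 px.
4 columns plus 3 gutters: 652 + 30 = 682 px.
Inner content = 682 − 2·20 = 642 px.
642 − 4·16 = 578; ÷5 gives d = 115.6 px.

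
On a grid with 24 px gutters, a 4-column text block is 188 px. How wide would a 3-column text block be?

135 px

4 columns + 3 gutters: 4c + 3·24 = 188.
4c = 188 − 72 = 116, so c = 29 px.
3 columns plus 2 gutters: 87 + 48 = 135 px.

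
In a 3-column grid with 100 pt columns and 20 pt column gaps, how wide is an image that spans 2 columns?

220 pt

2-column span = 2·100 + 1·20 = 220 pt.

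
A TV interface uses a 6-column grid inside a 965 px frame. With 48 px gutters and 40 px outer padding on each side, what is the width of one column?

Content width = 965 − 2·40 = 885 px.
885 − 5·48 = 645; ÷6 gives c = 107.5 px.

107.5 px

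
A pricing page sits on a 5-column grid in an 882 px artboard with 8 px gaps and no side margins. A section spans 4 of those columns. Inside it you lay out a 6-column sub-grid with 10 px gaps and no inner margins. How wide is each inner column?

109 px

882 − 4·8 = 850; ÷5 gives c = 170 px.
Span of 4: 4·170 + 3·8 = 680 + 24 = 704 px.
704 − 5·10 = 654; ÷6 gives d = 109 px.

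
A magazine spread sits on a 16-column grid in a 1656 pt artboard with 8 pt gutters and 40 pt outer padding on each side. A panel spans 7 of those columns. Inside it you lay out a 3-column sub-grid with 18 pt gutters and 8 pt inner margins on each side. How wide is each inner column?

Inside the margins: 1656 − 80 = 1576 pt.
1576 − 15·8 = 1456; ÷16 gives c = 91 pt.
7 columns plus 6 gutters: 637 + 48 = 685 pt.
Inner content = 685 − 2·8 = 669 pt.
3 columns + 2 gutters: 3d + 2·18 = 669.
3d = 669 − 36 = 633, so d = 211 pt.

211 pt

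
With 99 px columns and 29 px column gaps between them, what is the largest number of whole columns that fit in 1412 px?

11 columns: 11·99 + 10·29 = 1379 px ≤ 1412.
12 columns: 1507 px > 1412. So 11.

11 columns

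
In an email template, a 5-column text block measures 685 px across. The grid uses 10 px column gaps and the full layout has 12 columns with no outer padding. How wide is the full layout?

1658 px

5c + 4·10 = 685 → 5c = 645 → c = 129 px.
Summing: 1548 + 110 = 1658 px.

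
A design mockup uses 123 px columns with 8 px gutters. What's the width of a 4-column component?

4 columns plus 3 gutters: 492 + 24 = 516 px.

516 px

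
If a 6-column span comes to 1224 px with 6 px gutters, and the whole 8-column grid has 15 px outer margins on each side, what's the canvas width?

1224 − 5·6 = 1194; ÷6 gives c = 199 px.
Total width: 2·15 + 8·199 + 7·6 = 1664 px.

1664 px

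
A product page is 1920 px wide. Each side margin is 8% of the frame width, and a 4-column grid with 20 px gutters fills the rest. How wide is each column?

388.2 px

1920 × (1 − 2·8%) = 1920 × 84% = 1612.8 px for the columns.
4c + 3·20 = 1612.8 → 4c = 1552.8 → c = 388.2 px.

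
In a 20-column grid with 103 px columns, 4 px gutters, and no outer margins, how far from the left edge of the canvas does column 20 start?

No margin, so column 20 starts at 19·(column + gutter) = 19·107 = 2033 px.

2033 px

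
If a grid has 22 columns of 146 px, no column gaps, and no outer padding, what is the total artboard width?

Total width: 22·146 = 3212 px.

3212 px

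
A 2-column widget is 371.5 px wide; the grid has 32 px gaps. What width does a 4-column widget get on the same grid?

775 px

2 columns + 1 gap: 2c + 1·32 = 371.5.
2c = 371.5 − 32 = 339.5, so c = 169.75 px.
4-column span = 4·169.75 + 3·32 = 775 px.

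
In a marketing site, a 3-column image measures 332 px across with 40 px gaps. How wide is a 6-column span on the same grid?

332 − 2·40 = 252; ÷3 gives c = 84 px.
6 columns plus 5 gaps: 504 + 200 = 704 px.

704 px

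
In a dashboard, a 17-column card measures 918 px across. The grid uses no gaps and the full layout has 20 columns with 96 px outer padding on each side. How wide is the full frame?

1272 px

17c = 918 → c = 54 px.
Summing: 192 + 1080 = 1272 px.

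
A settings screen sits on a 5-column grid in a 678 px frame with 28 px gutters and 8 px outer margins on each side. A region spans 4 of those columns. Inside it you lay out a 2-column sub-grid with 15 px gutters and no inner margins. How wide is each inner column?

254.5 px

Subtract both margins: 678 − 2·8 = 662 px.
Subtracting 4 gutters of 28 leaves 550 for 5 columns, so c = 110 px.
4-column span = 4·110 + 3·28 = 524 px.
524 − 1·15 = 509; ÷2 gives d = 254.5 px.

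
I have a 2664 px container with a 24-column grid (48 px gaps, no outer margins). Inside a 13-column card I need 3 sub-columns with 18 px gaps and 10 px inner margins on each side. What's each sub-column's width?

455 px

Subtracting 23 gaps of 48 leaves 1560 for 24 columns, so c = 65 px.
13-column span = 13·65 + 12·48 = 1421 px.
Inner content = 1421 − 2·10 = 1401 px.
Subtracting 2 gaps of 18 leaves 1365 for 3 columns, so d = 455 px.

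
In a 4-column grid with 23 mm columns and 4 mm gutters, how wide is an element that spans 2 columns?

2-column span = 2·23 + 1·4 = 50 mm.

50 mm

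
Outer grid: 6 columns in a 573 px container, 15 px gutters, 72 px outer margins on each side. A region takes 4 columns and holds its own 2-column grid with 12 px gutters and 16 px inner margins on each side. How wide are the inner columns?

Take off 144 px of margins, leaving 429 px.
6 columns + 5 gutters: 6c + 5·15 = 429.
6c = 429 − 75 = 354, so c = 59 px.
4-column span = 4·59 + 3·15 = 281 px.
Inner content = 281 − 2·16 = 249 px.
2 columns + 1 gutter: 2d + 1·12 = 249.
2d = 249 − 12 = 237, so d = 118.5 px.

118.5 px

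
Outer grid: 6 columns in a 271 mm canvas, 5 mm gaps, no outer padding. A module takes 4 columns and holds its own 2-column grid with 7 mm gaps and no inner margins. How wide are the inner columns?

6 columns + 5 gaps: 6c + 5·5 = 271.
6c = 271 − 25 = 246, so c = 41 mm.
Span of 4: 4·41 + 3·5 = 164 + 15 = 179 mm.
Subtracting 1 gap of 7 leaves 172 for 2 columns, so d = 86 mm.

86 mm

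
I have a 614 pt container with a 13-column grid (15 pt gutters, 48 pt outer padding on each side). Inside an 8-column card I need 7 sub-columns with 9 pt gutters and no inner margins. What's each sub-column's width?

Outer content = 614 − 2·48 = 518 pt.
13 columns + 12 gutters: 13c + 12·15 = 518.
13c = 518 − 180 = 338, so c = 26 pt.
8 columns plus 7 gutters: 208 + 105 = 313 pt.
7 columns + 6 gutters: 7d + 6·9 = 313.
7d = 313 − 54 = 259, so d = 37 pt.

37 pt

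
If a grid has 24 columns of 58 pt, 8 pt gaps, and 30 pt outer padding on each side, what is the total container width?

1636 pt

Total width: 2·30 + 24·58 + 23·8 = 1636 pt.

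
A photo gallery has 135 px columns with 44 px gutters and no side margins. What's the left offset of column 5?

716 px

Each column+gutter stride is 179 px; with no margin, 4 of them is 716 px.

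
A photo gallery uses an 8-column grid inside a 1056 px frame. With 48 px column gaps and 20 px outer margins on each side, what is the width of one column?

85 px

Content width = 1056 − 2·20 = 1016 px.
Subtracting 7 column gaps of 48 leaves 680 for 8 columns, so c = 85 px.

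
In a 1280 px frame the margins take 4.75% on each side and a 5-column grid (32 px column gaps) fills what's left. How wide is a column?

Margins: 4.75% × 1280 = 60.8 px each, so content = 1280 − 121.6 = 1158.4 px.
1158.4 − 4·32 = 1030.4; ÷5 gives c = 206.08 px.

206.08 px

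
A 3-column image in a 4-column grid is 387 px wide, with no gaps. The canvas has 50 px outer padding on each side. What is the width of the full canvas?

With no gaps, each column is 387/3 = 129 px.
Canvas = 2·50 + 4·129 = 100 + 516 = 616 px.

616 px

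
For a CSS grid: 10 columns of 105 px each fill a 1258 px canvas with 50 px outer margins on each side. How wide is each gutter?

Subtract both margins: 1258 − 2·50 = 1158 px.
10·105 + 9g = 1158 → 9g = 108 → g = 12 px.

12 px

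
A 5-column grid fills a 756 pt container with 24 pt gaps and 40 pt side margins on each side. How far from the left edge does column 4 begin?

460 pt

Subtract both margins: 756 − 2·40 = 676 pt.
676 − 4·24 = 580; ÷5 gives c = 116 pt.
Column 4 starts at margin + 3·(column + gutter) = 40 + 3·140 = 460 pt.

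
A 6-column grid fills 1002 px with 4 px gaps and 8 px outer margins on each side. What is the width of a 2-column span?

Content width = 1002 − 2·8 = 986 px.
6 columns + 5 gaps: 6c + 5·4 = 986.
6c = 986 − 20 = 966, so c = 161 px.
2 columns plus 1 gap: 322 + 4 = 326 px.

326 px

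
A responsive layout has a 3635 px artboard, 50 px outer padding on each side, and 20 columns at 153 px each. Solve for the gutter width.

25 px

Inside the margins: 3635 − 100 = 3535 px.
20 columns take 20·153 = 3060 px; remaining 475 splits into 19 gutters.
g = 475 / 19 = 25 px.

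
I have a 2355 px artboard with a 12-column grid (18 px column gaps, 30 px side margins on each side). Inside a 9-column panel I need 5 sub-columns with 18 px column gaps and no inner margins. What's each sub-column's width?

Outer content = 2355 − 2·30 = 2295 px.
12 columns + 11 column gaps: 12c + 11·18 = 2295.
12c = 2295 − 198 = 2097, so c = 174.75 px.
9 columns plus 8 column gaps: 1572.75 + 144 = 1716.75 px.
Subtracting 4 column gaps of 18 leaves 1644.75 for 5 columns, so d = 328.95 px.

328.95 px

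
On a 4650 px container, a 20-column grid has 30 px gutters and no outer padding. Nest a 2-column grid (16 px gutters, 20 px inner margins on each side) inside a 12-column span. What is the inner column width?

20c + 19·30 = 4650 → 20c = 4080 → c = 204 px.
Span of 12: 12·204 + 11·30 = 2448 + 330 = 2778 px.
Inner content = 2778 − 2·20 = 2738 px.
2 columns + 1 gutter: 2d + 1·16 = 2738.
2d = 2738 − 16 = 2722, so d = 1361 px.

1361 px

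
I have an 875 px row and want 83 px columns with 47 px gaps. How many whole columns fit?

7 columns: 7·83 + 6·47 = 863 px ≤ 875.
8 columns: 993 px > 875. So 7.

7 columns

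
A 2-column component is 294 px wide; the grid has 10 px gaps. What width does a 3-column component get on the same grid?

446 px

294 − 1·10 = 284; ÷2 gives c = 142 px.
Span of 3: 3·142 + 2·10 = 426 + 20 = 446 px.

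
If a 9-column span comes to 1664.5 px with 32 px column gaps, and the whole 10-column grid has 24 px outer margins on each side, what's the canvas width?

9 columns + 8 column gaps: 9c + 8·32 = 1664.5.
9c = 1664.5 − 256 = 1408.5, so c = 156.5 px.
Adding margins, columns and gutters: 48 + 1565 + 288 = 1901 px.

1901 px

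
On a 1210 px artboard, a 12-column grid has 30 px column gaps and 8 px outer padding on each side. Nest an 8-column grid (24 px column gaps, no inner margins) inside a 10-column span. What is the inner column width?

Take off 16 px of margins, leaving 1194 px.
12c + 11·30 = 1194 → 12c = 864 → c = 72 px.
Span of 10: 10·72 + 9·30 = 720 + 270 = 990 px.
990 − 7·24 = 822; ÷8 gives d = 102.75 px.

102.75 px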